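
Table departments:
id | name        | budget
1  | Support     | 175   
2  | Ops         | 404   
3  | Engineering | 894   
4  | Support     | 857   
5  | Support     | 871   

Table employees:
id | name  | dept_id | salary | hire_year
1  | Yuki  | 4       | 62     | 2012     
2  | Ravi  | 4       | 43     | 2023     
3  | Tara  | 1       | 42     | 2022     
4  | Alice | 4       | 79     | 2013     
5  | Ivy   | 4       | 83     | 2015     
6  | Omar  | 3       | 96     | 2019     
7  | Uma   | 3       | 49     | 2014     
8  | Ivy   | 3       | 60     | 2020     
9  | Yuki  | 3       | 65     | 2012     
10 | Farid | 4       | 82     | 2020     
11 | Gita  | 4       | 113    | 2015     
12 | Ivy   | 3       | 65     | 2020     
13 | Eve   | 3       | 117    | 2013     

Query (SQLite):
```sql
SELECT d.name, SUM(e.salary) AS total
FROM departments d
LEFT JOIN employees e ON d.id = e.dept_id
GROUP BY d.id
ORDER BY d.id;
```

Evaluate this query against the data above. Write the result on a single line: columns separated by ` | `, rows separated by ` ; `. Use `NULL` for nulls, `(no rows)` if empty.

Support | 42 ; Ops | NULL ; Engineering | 452 ; Support | 462 ; Support | NULL

LEFT JOIN keeps every departments row; unmatched ones get NULL for employees columns.
Group by departments.id and compute SUM(e.salary). SUM over an all-NULL group is NULL.
  1: ids {3} → SUM(e.salary)=42
  2: ids {—} → SUM(e.salary)=NULL
  3: ids {6, 7, 8, 9, 12, 13} → SUM(e.salary)=452
  4: ids {1, 2, 4, 5, 10, 11} → SUM(e.salary)=462
  5: ids {—} → SUM(e.salary)=NULL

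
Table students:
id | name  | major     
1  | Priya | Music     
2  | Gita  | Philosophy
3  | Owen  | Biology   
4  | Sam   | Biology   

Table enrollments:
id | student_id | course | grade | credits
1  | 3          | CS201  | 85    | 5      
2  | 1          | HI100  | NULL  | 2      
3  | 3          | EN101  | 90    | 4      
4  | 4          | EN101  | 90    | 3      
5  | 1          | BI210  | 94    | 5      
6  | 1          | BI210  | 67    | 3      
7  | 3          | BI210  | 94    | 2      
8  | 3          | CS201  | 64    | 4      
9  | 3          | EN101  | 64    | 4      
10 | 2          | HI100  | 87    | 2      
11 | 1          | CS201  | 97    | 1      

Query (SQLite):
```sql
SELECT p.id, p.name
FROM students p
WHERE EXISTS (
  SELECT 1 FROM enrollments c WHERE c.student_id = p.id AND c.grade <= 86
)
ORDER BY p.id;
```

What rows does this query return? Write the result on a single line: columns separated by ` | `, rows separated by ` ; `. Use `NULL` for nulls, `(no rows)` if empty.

1 | Priya ; 3 | Owen

For each students row, check whether any enrollments with matching student_id has grade <= 86.
Keep rows where that is true.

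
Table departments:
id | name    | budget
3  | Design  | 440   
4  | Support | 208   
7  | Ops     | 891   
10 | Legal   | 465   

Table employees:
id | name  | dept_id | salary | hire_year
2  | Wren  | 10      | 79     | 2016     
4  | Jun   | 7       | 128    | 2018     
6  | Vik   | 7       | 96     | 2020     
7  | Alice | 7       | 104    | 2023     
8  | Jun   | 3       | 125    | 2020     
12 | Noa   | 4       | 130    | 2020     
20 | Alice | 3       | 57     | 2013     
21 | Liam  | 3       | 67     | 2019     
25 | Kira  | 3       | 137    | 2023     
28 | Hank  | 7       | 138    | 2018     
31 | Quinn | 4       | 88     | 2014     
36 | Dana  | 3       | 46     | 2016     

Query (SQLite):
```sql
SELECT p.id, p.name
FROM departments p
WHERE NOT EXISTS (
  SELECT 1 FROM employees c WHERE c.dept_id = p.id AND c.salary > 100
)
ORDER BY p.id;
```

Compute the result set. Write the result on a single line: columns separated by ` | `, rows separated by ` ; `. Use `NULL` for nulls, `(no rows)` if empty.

10 | Legal

For each departments row, check whether any employees with matching dept_id has salary > 100.
Keep rows where that is false.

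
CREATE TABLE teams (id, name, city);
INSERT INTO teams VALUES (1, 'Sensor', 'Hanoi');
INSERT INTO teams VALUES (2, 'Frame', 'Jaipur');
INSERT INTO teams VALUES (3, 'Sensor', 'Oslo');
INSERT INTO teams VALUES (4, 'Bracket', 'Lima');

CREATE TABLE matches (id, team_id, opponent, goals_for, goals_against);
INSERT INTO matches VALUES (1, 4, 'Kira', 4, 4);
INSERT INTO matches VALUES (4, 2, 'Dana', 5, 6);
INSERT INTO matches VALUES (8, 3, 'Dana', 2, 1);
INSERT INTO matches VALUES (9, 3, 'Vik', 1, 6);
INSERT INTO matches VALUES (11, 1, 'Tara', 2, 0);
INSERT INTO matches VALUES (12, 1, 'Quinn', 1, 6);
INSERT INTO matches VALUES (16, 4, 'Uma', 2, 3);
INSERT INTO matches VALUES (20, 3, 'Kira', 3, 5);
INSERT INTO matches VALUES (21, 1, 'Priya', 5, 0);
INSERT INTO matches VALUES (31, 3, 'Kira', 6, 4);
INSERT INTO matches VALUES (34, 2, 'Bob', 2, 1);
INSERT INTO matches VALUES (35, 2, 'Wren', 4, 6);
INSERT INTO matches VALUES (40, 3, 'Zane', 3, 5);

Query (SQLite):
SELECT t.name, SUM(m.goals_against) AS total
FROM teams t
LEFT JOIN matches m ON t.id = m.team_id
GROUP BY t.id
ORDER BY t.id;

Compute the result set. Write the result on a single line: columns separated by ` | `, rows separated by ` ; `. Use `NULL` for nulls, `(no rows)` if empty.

Sensor | 6 ; Frame | 13 ; Sensor | 21 ; Bracket | 7

LEFT JOIN keeps every teams row; unmatched ones get NULL for matches columns.
Group by teams.id and compute SUM(m.goals_against). SUM over an all-NULL group is NULL.
  1: ids {11, 12, 21} → SUM(m.goals_against)=6
  2: ids {4, 34, 35} → SUM(m.goals_against)=13
  3: ids {8, 9, 20, 31, 40} → SUM(m.goals_against)=21
  4: ids {1, 16} → SUM(m.goals_against)=7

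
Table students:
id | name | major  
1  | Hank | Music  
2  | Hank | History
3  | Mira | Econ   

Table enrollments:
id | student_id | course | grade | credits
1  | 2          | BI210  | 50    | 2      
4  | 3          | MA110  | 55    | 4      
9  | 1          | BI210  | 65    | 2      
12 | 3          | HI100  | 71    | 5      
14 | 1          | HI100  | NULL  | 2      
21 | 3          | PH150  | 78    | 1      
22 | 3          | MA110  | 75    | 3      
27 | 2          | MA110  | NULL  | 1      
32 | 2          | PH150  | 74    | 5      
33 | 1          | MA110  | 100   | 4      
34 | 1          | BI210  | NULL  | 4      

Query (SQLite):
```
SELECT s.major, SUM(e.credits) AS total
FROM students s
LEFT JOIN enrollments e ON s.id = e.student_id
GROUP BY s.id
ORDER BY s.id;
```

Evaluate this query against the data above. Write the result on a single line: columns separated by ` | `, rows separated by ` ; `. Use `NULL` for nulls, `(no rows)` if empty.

Music | 12 ; History | 8 ; Econ | 13

LEFT JOIN keeps every students row; unmatched ones get NULL for enrollments columns.
Group by students.id and compute SUM(e.credits). SUM over an all-NULL group is NULL.
  1: ids {9, 14, 33, 34} → SUM(e.credits)=12
  2: ids {1, 27, 32} → SUM(e.credits)=8
  3: ids {4, 12, 21, 22} → SUM(e.credits)=13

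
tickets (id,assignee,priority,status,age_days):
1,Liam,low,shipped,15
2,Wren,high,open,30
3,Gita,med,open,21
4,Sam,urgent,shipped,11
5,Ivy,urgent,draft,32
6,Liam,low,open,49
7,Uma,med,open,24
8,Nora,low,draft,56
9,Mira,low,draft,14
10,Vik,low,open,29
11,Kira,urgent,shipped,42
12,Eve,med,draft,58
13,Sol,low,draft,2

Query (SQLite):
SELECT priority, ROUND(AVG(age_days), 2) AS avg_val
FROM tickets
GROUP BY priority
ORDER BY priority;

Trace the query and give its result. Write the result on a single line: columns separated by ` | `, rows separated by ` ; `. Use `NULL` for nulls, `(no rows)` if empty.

high | 30 ; low | 27.5 ; med | 34.33 ; urgent | 28.33

Partition tickets by priority; compute ROUND(AVG(age_days), 2) within each group.
  high: ids {2} → ROUND(AVG(age_days), 2)=30
  low: ids {1, 6, 8, 9, 10, 13} → ROUND(AVG(age_days), 2)=27.5
  med: ids {3, 7, 12} → ROUND(AVG(age_days), 2)=34.33
  urgent: ids {4, 5, 11} → ROUND(AVG(age_days), 2)=28.33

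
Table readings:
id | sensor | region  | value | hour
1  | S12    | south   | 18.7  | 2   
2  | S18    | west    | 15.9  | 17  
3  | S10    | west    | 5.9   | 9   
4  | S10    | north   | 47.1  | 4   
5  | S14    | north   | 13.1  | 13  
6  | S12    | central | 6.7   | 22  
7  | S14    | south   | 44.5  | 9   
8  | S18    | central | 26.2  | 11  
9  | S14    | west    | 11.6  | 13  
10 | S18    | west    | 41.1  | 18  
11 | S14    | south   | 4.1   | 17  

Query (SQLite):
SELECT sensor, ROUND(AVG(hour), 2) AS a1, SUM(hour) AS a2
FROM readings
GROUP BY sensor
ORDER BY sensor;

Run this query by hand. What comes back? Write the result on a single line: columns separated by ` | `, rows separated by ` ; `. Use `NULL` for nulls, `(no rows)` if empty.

S10 | 6.5 | 13 ; S12 | 12 | 24 ; S14 | 13 | 52 ; S18 | 15.33 | 46

Group readings by sensor.
Per group compute: ROUND(AVG(hour), 2), SUM(hour).
  S10: ids {3, 4} → ROUND(AVG(hour), 2)=6.5, SUM(hour)=13
  S12: ids {1, 6} → ROUND(AVG(hour), 2)=12, SUM(hour)=24
  S14: ids {5, 7, 9, 11} → ROUND(AVG(hour), 2)=13, SUM(hour)=52
  S18: ids {2, 8, 10} → ROUND(AVG(hour), 2)=15.33, SUM(hour)=46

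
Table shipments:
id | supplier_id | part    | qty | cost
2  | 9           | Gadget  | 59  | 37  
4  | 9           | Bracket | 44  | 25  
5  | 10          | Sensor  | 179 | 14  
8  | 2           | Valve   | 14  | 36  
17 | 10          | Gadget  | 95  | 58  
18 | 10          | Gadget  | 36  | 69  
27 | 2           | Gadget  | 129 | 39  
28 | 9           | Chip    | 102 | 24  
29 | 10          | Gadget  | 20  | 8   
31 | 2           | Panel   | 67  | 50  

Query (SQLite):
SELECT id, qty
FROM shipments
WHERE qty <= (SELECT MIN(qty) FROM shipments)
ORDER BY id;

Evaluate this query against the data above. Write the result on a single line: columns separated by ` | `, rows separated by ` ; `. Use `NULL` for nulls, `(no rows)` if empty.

Scalar subquery: MIN(qty) over all shipments rows = 14.
Keep rows where qty <= that value.

8 | 14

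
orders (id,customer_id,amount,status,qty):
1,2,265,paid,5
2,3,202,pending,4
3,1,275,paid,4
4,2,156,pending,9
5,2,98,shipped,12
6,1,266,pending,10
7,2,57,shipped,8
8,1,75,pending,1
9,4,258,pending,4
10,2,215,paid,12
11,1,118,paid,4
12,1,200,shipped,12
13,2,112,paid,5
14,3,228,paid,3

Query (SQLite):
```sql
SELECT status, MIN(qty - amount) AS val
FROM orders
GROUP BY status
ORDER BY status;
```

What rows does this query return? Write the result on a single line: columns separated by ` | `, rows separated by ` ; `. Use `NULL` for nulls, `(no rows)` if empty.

For each row compute qty - amount.
Group by status; take MIN of the expression per group.
  paid: ids {1, 3, 10, 11, 13, 14} → MIN(qty - amount)=-271
  pending: ids {2, 4, 6, 8, 9} → MIN(qty - amount)=-256
  shipped: ids {5, 7, 12} → MIN(qty - amount)=-188

paid | -271 ; pending | -256 ; shipped | -188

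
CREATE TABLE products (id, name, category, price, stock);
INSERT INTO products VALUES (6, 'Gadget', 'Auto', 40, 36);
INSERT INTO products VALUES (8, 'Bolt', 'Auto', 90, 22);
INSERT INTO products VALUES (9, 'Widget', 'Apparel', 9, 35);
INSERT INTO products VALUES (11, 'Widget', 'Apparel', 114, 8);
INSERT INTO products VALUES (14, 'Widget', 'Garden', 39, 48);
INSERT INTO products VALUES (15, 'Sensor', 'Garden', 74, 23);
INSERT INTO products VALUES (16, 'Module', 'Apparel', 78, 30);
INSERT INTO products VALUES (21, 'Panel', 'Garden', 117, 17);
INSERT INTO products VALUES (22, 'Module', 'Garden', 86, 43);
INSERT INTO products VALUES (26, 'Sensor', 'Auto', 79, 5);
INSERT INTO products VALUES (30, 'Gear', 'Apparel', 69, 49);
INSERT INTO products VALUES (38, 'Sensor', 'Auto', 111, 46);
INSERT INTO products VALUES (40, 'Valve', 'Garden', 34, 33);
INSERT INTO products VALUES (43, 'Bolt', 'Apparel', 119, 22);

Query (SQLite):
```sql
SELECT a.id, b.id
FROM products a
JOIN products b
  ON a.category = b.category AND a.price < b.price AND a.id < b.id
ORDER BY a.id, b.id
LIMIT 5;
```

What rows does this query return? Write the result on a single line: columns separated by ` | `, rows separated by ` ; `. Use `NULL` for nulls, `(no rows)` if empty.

6 | 8 ; 6 | 26 ; 6 | 38 ; 8 | 38 ; 9 | 11

Pairs (a,b) with same category, a.price < b.price, a.id < b.id.
category groups: Apparel:{9,11,16,30,43} Auto:{6,8,26,38} Garden:{14,15,21,22,40}
Ordered by (a.id, b.id); first 5.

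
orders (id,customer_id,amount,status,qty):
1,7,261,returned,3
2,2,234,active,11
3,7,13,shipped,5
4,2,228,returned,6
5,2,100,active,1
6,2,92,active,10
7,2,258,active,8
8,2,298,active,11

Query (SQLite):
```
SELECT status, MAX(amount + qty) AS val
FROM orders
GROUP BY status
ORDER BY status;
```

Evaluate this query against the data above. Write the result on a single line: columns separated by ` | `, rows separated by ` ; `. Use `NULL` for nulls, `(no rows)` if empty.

active | 309 ; returned | 264 ; shipped | 18

For each row compute amount + qty.
Group by status; take MAX of the expression per group.
  active: ids {2, 5, 6, 7, 8} → MAX(amount + qty)=309
  returned: ids {1, 4} → MAX(amount + qty)=264
  shipped: ids {3} → MAX(amount + qty)=18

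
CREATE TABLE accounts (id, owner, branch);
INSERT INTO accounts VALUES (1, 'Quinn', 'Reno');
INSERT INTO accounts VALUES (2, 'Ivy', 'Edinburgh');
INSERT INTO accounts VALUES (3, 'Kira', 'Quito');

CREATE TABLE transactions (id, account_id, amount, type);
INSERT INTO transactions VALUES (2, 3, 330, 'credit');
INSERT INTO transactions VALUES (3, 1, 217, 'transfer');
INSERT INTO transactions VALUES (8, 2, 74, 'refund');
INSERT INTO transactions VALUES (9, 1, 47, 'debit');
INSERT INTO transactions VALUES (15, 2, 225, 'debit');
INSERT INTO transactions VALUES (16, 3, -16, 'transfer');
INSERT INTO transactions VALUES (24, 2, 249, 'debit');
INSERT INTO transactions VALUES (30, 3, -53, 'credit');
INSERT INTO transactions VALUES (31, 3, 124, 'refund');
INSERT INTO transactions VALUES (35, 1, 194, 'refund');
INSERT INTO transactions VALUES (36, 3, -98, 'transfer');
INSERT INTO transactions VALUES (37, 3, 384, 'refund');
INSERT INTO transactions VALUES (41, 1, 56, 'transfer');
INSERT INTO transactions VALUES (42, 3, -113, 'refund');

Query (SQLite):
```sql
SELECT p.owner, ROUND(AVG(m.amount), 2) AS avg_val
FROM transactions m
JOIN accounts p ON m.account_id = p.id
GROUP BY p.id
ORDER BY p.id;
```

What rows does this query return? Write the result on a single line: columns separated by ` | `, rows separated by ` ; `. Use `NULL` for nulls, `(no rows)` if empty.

Quinn | 128.5 ; Ivy | 182.67 ; Kira | 79.71

Join each transactions row to its accounts via account_id.
Group joined rows by accounts.id; compute ROUND(AVG(m.amount), 2) per group.
  1: ids {3, 9, 35, 41} → ROUND(AVG(m.amount), 2)=128.5
  2: ids {8, 15, 24} → ROUND(AVG(m.amount), 2)=182.67
  3: ids {2, 16, 30, 31, 36, 37, 42} → ROUND(AVG(m.amount), 2)=79.71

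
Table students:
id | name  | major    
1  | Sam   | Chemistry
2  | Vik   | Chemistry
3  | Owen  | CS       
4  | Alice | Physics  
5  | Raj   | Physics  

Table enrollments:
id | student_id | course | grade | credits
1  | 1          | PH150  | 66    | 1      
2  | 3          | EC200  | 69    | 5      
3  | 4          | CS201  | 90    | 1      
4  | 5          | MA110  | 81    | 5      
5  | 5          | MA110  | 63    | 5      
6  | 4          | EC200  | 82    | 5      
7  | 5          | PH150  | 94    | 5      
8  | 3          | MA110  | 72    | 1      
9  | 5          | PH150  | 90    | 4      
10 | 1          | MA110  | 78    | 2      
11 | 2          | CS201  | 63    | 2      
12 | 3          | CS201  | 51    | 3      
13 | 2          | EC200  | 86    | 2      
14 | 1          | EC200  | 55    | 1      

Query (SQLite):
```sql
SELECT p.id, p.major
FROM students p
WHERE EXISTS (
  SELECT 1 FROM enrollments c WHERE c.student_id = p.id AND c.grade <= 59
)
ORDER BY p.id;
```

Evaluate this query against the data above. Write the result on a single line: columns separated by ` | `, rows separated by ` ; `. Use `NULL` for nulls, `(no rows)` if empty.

For each students row, check whether any enrollments with matching student_id has grade <= 59.
Keep rows where that is true.

1 | Chemistry ; 3 | CS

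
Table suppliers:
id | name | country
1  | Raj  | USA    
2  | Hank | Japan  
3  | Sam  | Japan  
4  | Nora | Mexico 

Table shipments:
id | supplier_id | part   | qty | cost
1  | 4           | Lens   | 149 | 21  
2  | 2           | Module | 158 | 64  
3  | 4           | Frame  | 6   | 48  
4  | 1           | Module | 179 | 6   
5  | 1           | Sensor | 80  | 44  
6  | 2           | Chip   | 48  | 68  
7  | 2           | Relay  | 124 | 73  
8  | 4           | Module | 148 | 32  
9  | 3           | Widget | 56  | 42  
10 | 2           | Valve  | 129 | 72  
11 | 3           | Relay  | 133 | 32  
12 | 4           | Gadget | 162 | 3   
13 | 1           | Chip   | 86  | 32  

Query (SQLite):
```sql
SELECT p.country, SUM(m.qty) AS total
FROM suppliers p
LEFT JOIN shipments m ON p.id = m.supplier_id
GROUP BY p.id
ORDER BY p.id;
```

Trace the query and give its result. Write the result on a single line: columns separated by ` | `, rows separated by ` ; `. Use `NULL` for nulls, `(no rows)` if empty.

LEFT JOIN keeps every suppliers row; unmatched ones get NULL for shipments columns.
Group by suppliers.id and compute SUM(m.qty). SUM over an all-NULL group is NULL.
  1: ids {4, 5, 13} → SUM(m.qty)=345
  2: ids {2, 6, 7, 10} → SUM(m.qty)=459
  3: ids {9, 11} → SUM(m.qty)=189
  4: ids {1, 3, 8, 12} → SUM(m.qty)=465

USA | 345 ; Japan | 459 ; Japan | 189 ; Mexico | 465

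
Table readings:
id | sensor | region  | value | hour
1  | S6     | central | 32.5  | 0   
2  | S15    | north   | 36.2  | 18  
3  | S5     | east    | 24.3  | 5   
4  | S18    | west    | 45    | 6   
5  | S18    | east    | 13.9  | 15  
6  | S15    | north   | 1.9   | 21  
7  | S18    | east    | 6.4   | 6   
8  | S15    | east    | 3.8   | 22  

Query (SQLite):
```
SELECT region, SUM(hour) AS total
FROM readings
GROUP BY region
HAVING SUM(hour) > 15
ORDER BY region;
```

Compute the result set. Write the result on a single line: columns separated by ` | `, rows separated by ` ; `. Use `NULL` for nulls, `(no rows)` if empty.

Partition readings by region; compute SUM(hour) within each group.
HAVING: keep groups where SUM(hour) > 15.
  central: ids {1} → SUM(hour)=0
  east: ids {3, 5, 7, 8} → SUM(hour)=48
  north: ids {2, 6} → SUM(hour)=39
  west: ids {4} → SUM(hour)=6

east | 48 ; north | 39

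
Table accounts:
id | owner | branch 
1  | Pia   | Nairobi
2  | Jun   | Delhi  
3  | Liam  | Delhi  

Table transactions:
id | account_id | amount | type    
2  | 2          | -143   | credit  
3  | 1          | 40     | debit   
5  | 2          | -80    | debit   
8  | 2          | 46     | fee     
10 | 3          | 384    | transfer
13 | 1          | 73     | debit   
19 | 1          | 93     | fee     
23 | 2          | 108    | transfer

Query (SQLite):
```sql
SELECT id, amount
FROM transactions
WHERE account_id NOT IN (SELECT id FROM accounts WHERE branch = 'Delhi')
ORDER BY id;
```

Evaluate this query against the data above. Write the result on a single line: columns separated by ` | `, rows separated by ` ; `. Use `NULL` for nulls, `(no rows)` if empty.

Inner query: accounts.id where branch = 'Delhi'.
Outer: keep transactions rows whose account_id is not in that set.
Inner query → {2, 3}

3 | 40 ; 13 | 73 ; 19 | 93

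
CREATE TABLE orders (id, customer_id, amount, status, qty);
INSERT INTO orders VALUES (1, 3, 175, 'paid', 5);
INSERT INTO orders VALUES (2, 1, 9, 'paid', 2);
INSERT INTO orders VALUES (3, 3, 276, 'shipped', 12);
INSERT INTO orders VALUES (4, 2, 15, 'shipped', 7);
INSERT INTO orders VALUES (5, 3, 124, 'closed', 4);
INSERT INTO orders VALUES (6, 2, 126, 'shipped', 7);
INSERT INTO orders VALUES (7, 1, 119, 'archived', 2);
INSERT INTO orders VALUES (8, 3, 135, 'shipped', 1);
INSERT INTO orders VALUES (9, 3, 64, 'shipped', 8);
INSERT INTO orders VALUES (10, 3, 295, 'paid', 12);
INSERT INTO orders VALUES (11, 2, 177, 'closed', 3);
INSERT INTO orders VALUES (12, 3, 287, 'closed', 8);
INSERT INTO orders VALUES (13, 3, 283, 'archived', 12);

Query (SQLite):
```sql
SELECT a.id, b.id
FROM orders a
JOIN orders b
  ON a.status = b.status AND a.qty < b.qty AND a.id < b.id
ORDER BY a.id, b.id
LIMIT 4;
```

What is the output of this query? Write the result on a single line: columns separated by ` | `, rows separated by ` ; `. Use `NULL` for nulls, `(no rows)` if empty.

Pairs (a,b) with same status, a.qty < b.qty, a.id < b.id.
status groups: archived:{7,13} closed:{5,11,12} paid:{1,2,10} shipped:{3,4,6,8,9}
Ordered by (a.id, b.id); first 4.

1 | 10 ; 2 | 10 ; 4 | 9 ; 5 | 12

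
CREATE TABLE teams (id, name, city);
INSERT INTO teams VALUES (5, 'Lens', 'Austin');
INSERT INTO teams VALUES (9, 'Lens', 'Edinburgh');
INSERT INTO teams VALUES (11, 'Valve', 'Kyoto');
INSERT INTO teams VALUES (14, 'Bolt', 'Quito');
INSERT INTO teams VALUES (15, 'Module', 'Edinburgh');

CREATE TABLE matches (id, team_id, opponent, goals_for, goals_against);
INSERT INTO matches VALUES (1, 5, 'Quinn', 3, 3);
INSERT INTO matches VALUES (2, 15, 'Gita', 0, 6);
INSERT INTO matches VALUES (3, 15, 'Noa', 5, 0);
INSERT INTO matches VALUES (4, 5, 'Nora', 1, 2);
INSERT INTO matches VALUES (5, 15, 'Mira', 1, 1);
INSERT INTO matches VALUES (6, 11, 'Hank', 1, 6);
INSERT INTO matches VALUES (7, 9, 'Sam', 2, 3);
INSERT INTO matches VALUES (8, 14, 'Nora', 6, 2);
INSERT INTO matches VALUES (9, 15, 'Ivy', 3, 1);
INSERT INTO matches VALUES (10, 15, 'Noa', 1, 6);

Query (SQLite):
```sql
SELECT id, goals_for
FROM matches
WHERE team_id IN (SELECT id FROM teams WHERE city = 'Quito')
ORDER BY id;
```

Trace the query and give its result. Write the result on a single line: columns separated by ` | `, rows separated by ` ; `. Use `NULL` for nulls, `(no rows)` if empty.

Inner query: teams.id where city = 'Quito'.
Outer: keep matches rows whose team_id is in that set.
Inner query → {14}

8 | 6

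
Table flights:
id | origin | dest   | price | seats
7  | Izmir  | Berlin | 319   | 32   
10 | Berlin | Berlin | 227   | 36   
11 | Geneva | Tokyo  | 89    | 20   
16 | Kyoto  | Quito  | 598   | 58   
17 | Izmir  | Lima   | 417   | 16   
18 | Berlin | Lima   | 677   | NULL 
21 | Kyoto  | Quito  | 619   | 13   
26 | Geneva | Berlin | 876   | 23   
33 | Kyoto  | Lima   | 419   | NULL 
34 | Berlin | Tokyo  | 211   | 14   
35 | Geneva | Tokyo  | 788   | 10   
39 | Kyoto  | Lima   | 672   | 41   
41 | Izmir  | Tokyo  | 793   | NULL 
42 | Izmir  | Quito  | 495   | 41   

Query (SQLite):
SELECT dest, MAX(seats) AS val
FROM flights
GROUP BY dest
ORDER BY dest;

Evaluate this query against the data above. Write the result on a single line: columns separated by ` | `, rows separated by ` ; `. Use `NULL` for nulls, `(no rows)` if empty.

Partition flights by dest; compute MAX(seats) within each group.
  Berlin: ids {7, 10, 26} → MAX(seats)=36
  Lima: ids {17, 18, 33, 39} → MAX(seats)=41
  Quito: ids {16, 21, 42} → MAX(seats)=58
  Tokyo: ids {11, 34, 35, 41} → MAX(seats)=20

Berlin | 36 ; Lima | 41 ; Quito | 58 ; Tokyo | 20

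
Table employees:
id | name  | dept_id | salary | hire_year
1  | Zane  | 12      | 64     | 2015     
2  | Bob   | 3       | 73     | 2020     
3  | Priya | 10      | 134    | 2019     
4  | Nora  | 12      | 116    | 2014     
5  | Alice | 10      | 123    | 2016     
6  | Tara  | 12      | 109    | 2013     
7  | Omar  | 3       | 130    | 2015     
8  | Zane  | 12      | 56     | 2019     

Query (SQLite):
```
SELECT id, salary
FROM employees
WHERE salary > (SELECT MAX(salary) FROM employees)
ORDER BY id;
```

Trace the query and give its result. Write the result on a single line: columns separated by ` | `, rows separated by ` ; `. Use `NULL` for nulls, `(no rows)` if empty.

(no rows)

Scalar subquery: MAX(salary) over all employees rows = 134.
Keep rows where salary > that value.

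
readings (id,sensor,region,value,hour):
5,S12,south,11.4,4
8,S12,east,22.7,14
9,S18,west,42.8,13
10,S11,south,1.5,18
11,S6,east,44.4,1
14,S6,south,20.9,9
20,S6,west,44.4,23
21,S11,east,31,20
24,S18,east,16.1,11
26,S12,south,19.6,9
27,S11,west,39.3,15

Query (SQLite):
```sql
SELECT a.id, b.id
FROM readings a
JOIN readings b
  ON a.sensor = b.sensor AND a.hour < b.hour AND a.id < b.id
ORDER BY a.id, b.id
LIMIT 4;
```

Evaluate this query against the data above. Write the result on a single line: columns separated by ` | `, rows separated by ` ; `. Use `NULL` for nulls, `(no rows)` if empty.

5 | 8 ; 5 | 26 ; 10 | 21 ; 11 | 14

Pairs (a,b) with same sensor, a.hour < b.hour, a.id < b.id.
sensor groups: S11:{10,21,27} S12:{5,8,26} S18:{9,24} S6:{11,14,20}
Ordered by (a.id, b.id); first 4.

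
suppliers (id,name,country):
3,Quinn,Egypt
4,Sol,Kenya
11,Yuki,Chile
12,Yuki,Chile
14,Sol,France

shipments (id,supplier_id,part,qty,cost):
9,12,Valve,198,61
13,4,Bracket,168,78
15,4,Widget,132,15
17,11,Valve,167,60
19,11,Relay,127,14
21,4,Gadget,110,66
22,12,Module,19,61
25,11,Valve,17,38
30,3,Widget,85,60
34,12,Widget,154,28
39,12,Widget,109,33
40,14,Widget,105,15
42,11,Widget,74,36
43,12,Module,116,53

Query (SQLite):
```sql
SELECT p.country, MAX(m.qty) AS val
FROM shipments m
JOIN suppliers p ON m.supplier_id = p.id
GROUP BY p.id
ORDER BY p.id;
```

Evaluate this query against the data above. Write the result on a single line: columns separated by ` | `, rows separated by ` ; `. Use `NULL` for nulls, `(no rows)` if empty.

Egypt | 85 ; Kenya | 168 ; Chile | 167 ; Chile | 198 ; France | 105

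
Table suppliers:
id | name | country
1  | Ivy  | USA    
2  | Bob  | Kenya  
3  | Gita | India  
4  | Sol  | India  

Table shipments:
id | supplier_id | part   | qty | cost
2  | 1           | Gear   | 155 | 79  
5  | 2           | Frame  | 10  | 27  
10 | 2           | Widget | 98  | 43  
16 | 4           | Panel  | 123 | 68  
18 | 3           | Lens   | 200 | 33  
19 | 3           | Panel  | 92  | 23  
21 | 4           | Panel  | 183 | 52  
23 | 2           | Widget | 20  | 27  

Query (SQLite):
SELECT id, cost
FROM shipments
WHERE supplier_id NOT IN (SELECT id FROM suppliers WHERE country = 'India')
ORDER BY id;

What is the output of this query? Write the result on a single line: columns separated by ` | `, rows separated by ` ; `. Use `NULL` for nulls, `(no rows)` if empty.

Inner query: suppliers.id where country = 'India'.
Outer: keep shipments rows whose supplier_id is not in that set.
Inner query → {3, 4}

2 | 79 ; 5 | 27 ; 10 | 43 ; 23 | 27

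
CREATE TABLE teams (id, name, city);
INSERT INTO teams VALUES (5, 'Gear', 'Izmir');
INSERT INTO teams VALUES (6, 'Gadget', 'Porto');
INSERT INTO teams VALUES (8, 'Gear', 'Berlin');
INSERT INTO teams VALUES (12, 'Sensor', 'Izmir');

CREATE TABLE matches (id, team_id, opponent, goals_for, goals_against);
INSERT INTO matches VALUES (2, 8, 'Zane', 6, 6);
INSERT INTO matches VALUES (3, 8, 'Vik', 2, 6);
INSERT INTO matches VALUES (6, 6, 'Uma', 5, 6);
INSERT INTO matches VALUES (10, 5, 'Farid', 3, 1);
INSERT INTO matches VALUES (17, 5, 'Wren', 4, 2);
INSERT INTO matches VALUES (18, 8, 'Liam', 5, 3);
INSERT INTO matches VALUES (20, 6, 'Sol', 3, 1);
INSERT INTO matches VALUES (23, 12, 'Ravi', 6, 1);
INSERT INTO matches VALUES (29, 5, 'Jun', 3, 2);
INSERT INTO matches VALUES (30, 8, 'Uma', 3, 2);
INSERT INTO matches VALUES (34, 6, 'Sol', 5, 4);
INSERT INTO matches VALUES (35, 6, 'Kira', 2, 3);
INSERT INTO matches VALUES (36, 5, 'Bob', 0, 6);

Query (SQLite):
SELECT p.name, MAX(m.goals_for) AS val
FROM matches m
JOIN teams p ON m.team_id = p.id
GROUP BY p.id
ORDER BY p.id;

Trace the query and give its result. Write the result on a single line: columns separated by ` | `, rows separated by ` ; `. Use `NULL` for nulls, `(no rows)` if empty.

Gear | 4 ; Gadget | 5 ; Gear | 6 ; Sensor | 6

Join each matches row to its teams via team_id.
Group joined rows by teams.id; compute MAX(m.goals_for) per group.
  5: ids {10, 17, 29, 36} → MAX(m.goals_for)=4
  6: ids {6, 20, 34, 35} → MAX(m.goals_for)=5
  8: ids {2, 3, 18, 30} → MAX(m.goals_for)=6
  12: ids {23} → MAX(m.goals_for)=6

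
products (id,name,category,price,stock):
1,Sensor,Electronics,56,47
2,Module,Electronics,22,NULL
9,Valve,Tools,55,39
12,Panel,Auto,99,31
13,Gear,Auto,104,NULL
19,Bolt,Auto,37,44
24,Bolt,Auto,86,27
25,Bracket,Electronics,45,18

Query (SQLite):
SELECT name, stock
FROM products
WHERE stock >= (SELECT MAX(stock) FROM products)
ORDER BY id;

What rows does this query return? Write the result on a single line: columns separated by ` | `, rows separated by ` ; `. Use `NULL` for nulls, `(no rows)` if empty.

Sensor | 47

Scalar subquery: MAX(stock) over all products rows = 47.
Keep rows where stock >= that value.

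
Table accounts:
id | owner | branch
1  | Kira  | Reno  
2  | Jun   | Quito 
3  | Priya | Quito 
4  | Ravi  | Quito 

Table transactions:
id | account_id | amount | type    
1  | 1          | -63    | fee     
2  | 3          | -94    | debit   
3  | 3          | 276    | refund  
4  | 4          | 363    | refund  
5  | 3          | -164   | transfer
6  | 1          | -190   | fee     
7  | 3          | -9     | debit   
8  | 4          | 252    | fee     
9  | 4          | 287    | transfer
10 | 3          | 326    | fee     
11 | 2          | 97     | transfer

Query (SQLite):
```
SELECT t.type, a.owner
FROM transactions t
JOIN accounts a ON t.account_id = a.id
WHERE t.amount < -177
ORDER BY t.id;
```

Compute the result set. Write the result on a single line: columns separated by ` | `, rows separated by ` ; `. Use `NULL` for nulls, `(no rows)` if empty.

fee | Kira

Each transactions row matches the accounts row where account_id = accounts.id.
Then keep rows with t.amount < -177.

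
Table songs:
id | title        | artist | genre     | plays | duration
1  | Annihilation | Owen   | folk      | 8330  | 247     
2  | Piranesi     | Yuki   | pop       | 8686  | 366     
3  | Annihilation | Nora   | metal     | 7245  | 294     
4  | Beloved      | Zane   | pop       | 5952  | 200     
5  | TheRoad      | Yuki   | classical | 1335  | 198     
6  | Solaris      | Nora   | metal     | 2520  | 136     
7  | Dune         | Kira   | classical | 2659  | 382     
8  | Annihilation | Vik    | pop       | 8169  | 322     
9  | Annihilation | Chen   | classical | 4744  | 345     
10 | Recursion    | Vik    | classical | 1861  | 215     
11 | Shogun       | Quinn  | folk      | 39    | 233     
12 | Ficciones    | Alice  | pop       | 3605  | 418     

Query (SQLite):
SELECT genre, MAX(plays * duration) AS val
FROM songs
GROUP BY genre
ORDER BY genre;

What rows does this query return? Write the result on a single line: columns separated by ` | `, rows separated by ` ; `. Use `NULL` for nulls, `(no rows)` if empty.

classical | 1636680 ; folk | 2057510 ; metal | 2130030 ; pop | 3179076

For each row compute plays * duration.
Group by genre; take MAX of the expression per group.
  classical: ids {5, 7, 9, 10} → MAX(plays * duration)=1636680
  folk: ids {1, 11} → MAX(plays * duration)=2057510
  metal: ids {3, 6} → MAX(plays * duration)=2130030
  pop: ids {2, 4, 8, 12} → MAX(plays * duration)=3179076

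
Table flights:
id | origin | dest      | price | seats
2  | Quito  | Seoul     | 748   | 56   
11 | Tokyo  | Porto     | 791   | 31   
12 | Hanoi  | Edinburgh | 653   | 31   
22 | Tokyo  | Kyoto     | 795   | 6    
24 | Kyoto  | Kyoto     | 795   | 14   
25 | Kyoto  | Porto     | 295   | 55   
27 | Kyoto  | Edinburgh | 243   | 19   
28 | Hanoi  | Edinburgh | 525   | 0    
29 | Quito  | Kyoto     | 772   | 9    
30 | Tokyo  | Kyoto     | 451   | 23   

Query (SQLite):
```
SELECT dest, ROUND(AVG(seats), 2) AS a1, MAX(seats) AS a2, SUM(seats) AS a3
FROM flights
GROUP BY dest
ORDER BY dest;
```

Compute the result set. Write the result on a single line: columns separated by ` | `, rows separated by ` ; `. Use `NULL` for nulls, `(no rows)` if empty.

Group flights by dest.
Per group compute: ROUND(AVG(seats), 2), MAX(seats), SUM(seats).
  Edinburgh: ids {12, 27, 28} → ROUND(AVG(seats), 2)=16.67, MAX(seats)=31, SUM(seats)=50
  Kyoto: ids {22, 24, 29, 30} → ROUND(AVG(seats), 2)=13, MAX(seats)=23, SUM(seats)=52
  Porto: ids {11, 25} → ROUND(AVG(seats), 2)=43, MAX(seats)=55, SUM(seats)=86
  Seoul: ids {2} → ROUND(AVG(seats), 2)=56, MAX(seats)=56, SUM(seats)=56

Edinburgh | 16.67 | 31 | 50 ; Kyoto | 13 | 23 | 52 ; Porto | 43 | 55 | 86 ; Seoul | 56 | 56 | 56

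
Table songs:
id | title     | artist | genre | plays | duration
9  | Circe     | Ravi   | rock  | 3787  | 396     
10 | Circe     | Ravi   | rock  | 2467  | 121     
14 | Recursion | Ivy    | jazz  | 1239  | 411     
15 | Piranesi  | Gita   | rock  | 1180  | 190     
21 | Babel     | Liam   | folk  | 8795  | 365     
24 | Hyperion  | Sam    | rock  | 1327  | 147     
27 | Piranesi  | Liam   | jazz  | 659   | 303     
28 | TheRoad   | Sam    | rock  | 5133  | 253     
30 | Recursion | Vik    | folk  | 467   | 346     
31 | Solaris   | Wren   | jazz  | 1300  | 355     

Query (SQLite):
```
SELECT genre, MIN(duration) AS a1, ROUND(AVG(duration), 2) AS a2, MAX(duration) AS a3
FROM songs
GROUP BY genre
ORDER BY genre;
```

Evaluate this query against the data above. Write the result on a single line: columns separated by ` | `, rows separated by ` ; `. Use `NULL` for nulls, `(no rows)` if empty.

folk | 346 | 355.5 | 365 ; jazz | 303 | 356.33 | 411 ; rock | 121 | 221.4 | 396

Group songs by genre.
Per group compute: MIN(duration), ROUND(AVG(duration), 2), MAX(duration).
  folk: ids {21, 30} → MIN(duration)=346, ROUND(AVG(duration), 2)=355.5, MAX(duration)=365
  jazz: ids {14, 27, 31} → MIN(duration)=303, ROUND(AVG(duration), 2)=356.33, MAX(duration)=411
  rock: ids {9, 10, 15, 24, 28} → MIN(duration)=121, ROUND(AVG(duration), 2)=221.4, MAX(duration)=396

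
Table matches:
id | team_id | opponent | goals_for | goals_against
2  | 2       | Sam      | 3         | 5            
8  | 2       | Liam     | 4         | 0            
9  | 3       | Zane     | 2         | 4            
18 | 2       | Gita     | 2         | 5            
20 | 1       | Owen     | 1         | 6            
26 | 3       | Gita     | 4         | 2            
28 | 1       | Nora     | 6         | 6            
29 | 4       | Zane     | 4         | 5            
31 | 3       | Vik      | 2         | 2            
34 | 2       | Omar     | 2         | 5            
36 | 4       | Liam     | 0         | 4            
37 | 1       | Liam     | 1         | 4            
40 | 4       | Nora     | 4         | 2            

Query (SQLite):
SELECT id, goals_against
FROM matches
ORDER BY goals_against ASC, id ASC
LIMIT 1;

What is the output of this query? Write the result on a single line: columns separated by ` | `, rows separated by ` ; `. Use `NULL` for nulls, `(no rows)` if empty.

8 | 0

Sort by goals_against asc, tiebreak id asc: (0, id=8), (2, id=26), (2, id=31), (2, id=40) …. Take first 1.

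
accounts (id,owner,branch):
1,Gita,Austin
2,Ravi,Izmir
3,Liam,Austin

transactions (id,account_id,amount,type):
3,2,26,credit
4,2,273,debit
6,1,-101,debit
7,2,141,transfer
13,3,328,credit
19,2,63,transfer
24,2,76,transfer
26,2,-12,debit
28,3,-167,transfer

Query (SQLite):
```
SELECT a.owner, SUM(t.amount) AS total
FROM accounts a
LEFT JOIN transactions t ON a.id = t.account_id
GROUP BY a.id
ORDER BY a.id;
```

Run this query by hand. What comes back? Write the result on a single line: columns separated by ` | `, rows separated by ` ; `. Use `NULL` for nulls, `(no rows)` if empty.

Gita | -101 ; Ravi | 567 ; Liam | 161

LEFT JOIN keeps every accounts row; unmatched ones get NULL for transactions columns.
Group by accounts.id and compute SUM(t.amount). SUM over an all-NULL group is NULL.
  1: ids {6} → SUM(t.amount)=-101
  2: ids {3, 4, 7, 19, 24, 26} → SUM(t.amount)=567
  3: ids {13, 28} → SUM(t.amount)=161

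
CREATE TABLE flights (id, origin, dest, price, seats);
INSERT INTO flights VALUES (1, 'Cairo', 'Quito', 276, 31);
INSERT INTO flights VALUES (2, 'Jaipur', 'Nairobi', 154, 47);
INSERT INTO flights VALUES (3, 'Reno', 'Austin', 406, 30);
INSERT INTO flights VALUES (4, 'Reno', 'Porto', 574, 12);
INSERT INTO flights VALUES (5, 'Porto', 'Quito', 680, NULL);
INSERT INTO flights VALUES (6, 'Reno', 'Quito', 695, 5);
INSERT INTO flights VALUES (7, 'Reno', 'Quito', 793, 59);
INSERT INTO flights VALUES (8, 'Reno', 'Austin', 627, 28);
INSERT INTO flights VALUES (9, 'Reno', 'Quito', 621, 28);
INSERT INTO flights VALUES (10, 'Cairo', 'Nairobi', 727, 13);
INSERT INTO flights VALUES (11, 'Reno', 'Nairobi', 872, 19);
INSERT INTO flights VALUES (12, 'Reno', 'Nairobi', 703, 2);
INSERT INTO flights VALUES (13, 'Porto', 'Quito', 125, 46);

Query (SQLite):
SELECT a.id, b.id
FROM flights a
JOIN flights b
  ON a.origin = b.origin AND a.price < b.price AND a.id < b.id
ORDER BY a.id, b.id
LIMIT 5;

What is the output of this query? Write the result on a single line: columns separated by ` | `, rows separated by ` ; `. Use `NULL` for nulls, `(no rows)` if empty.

Pairs (a,b) with same origin, a.price < b.price, a.id < b.id.
origin groups: Cairo:{1,10} Jaipur:{2} Porto:{5,13} Reno:{3,4,6,7,8,9,11,12}
Ordered by (a.id, b.id); first 5.

1 | 10 ; 3 | 4 ; 3 | 6 ; 3 | 7 ; 3 | 8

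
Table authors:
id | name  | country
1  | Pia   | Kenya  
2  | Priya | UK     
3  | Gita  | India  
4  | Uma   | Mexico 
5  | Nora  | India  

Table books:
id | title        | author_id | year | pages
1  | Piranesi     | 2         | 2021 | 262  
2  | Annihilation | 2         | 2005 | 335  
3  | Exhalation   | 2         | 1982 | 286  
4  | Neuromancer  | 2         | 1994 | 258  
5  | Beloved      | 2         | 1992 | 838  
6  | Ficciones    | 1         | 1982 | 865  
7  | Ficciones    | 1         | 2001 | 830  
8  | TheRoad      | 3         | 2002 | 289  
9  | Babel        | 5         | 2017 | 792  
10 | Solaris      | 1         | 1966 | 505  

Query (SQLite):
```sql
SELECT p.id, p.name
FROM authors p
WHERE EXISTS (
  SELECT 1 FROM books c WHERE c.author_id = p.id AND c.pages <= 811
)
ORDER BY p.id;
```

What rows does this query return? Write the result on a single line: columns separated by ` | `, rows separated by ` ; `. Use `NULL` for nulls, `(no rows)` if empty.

1 | Pia ; 2 | Priya ; 3 | Gita ; 5 | Nora

For each authors row, check whether any books with matching author_id has pages <= 811.
Keep rows where that is true.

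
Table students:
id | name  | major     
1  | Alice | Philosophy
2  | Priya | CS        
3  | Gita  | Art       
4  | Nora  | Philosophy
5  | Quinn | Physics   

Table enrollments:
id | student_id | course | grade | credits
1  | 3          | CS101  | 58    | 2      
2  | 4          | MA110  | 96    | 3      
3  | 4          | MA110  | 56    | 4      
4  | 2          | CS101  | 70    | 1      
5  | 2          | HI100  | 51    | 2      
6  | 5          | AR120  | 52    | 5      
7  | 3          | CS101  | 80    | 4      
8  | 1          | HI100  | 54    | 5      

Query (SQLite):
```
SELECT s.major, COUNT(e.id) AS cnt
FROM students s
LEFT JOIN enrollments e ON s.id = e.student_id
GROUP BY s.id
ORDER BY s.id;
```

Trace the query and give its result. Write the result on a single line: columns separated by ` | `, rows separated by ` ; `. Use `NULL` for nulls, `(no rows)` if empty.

Philosophy | 1 ; CS | 2 ; Art | 2 ; Philosophy | 2 ; Physics | 1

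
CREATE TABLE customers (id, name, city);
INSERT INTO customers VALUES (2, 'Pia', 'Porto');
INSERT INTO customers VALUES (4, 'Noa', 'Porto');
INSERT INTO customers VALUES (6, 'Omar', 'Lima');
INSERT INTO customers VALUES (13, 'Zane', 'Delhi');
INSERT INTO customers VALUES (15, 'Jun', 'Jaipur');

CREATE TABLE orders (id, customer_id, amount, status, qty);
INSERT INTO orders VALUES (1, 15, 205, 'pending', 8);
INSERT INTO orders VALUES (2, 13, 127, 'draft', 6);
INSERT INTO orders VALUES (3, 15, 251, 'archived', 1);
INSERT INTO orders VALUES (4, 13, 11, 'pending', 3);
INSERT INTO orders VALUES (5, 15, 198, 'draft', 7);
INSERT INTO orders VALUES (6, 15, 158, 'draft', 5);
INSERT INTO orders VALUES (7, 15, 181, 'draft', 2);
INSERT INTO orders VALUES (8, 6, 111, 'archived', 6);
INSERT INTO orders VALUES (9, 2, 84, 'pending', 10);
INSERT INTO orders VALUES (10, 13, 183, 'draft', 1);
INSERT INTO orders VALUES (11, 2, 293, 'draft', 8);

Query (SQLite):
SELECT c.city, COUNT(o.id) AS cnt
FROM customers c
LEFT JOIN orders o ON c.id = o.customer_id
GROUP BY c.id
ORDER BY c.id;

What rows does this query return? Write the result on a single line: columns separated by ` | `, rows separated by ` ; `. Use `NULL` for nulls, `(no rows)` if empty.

Porto | 2 ; Porto | 0 ; Lima | 1 ; Delhi | 3 ; Jaipur | 5

LEFT JOIN keeps every customers row; unmatched ones get NULL for orders columns.
Group by customers.id and compute COUNT(o.id). COUNT(col) of an all-NULL group is 0.
  2: ids {9, 11} → COUNT(o.id)=2
  4: ids {—} → COUNT(o.id)=0
  6: ids {8} → COUNT(o.id)=1
  13: ids {2, 4, 10} → COUNT(o.id)=3
  15: ids {1, 3, 5, 6, 7} → COUNT(o.id)=5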